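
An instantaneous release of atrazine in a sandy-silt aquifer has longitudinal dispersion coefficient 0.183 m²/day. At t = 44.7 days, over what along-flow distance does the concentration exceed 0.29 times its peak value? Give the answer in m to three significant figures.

The plume is Gaussian with σ = √(2Dt) = √(2 × 0.183 × 44.7) = 4.045 m.
C/C_peak = exp(−Δx²/(2σ²)) = 0.29 ⇒ Δx = σ·√(−2 ln 0.29) = 4.045 × 1.573 = 6.363 m.
Width = 2Δx = 12.7 m.

12.7 m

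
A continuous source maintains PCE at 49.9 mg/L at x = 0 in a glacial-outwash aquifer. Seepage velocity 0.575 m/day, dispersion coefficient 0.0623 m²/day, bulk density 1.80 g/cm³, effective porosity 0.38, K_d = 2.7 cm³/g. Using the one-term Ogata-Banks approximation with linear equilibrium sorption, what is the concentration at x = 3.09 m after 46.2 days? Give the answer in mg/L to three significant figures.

Retardation factor R = 1 + ρ_b·K_d/n = 1 + 1.80 × 2.7/0.38 = 13.79.
Sorption retards both mechanisms: v_R = v/R = 0.04170 m/day, D_R = D/R = 0.004518 m²/day.
v_R·t = 0.04170 × 46.2 = 1.92654 m; 2√(D_R t) = 0.9137 m; argument = (3.09 − 1.92654)/0.9137 = 1.273.
C = C₀ × ½·erfc(1.273) = 49.9 × 0.03591 = 1.79 mg/L.

1.79 mg/L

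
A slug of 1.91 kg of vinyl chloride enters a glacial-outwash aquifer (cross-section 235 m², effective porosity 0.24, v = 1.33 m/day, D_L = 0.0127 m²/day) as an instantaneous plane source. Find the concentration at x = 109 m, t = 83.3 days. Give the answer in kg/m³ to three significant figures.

For an instantaneous plane source, C(x,t) = M/(n_e·A·√(4πDt)) · exp(−(x−vt)²/(4Dt)), with n_e·A the pore (flow) area.
Plume center vt = 1.33 × 83.3 = 110.789 m, so the well at 109 m is 1.789 m upgradient of the peak.
√(4πDt) = 3.646 m, giving peak height M/(n_e·A·√(4πDt)) = 1.91/(0.24 × 235 × 3.646) = 0.009288 kg/m³.
(x−vt)²/(4Dt) = (-1.789)²/(4 × 0.0127 × 83.3) = 0.7563; exp(−0.7563) = 0.4694.
C = 0.009288 × 0.4694 = 0.00436 kg/m³.

0.00436 kg/m³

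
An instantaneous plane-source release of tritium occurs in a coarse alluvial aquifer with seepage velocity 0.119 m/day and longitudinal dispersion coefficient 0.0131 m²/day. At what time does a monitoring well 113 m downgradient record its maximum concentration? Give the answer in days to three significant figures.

949 days

For the 1D instantaneous-source solution, setting ∂C/∂t = 0 at fixed x gives v²t² + 2Dt − x² = 0, so t = (√(D² + v²x²) − D)/v².
√(D² + v²x²) = √(0.0131² + 0.119² × 113²) = 13.45; v² = 0.014161.
t = (13.45 − 0.0131)/0.014161 = 949 days (vs. the pure-advection estimate x/v = 950 d).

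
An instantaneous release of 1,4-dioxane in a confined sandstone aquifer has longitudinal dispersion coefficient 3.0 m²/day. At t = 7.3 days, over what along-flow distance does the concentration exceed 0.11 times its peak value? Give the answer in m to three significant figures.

The plume is Gaussian with σ = √(2Dt) = √(2 × 3.0 × 7.3) = 6.618 m.
C/C_peak = exp(−Δx²/(2σ²)) = 0.11 ⇒ Δx = σ·√(−2 ln 0.11) = 6.618 × 2.101 = 13.90 m.
Width = 2Δx = 27.8 m.

27.8 m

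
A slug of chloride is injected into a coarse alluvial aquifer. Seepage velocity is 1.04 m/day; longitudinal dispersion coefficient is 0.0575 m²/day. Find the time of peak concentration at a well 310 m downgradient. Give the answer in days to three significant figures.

298 days

For the 1D instantaneous-source solution, setting ∂C/∂t = 0 at fixed x gives v²t² + 2Dt − x² = 0, so t = (√(D² + v²x²) − D)/v².
√(D² + v²x²) = √(0.0575² + 1.04² × 310²) = 322.4; v² = 1.0816.
t = (322.4 − 0.0575)/1.0816 = 298 days (vs. the pure-advection estimate x/v = 298 d).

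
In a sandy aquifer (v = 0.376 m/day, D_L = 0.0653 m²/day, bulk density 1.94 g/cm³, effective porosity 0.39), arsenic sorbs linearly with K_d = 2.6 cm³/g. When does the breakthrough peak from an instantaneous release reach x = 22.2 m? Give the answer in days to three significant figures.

Retardation factor R = 1 + ρ_b·K_d/n = 1 + 1.94 × 2.6/0.39 = 13.93.
Sorption retards both mechanisms: v_R = v/R = 0.02699 m/day, D_R = D/R = 0.004688 m²/day.
Peak time from v_R²t² + 2D_R t − x² = 0: t = (√(D_R² + v_R²x²) − D_R)/v_R².
√(D_R² + v_R²x²) = √(0.004688² + 0.02699² × 22.2²) = 0.5992; v_R² = 0.0007285.
t = (0.5992 − 0.004688)/0.0007285 = 816 days.

816 days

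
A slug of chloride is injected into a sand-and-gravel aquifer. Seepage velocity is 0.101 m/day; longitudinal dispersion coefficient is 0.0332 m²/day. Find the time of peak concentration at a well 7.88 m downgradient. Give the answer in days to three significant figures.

74.8 days

For the 1D instantaneous-source solution, setting ∂C/∂t = 0 at fixed x gives v²t² + 2Dt − x² = 0, so t = (√(D² + v²x²) − D)/v².
√(D² + v²x²) = √(0.0332² + 0.101² × 7.88²) = 0.7966; v² = 0.010201.
t = (0.7966 − 0.0332)/0.010201 = 74.8 days (vs. the pure-advection estimate x/v = 78.0 d).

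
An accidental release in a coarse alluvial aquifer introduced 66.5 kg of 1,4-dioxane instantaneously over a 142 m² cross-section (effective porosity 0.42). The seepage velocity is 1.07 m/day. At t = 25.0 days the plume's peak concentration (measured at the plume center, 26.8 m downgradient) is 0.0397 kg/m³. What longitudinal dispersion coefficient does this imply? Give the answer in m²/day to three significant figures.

2.51 m²/day

At the plume center C_max = M/(n_e·A·√(4πDt)), so D = M²/(4πt·(n_e·A·C_max)²).
n_e·A·C_max = 0.42 × 142 × 0.0397 = 2.368 kg/m.
D = 66.5²/(4π × 25.0 × 2.368²) = 2.51 m²/day.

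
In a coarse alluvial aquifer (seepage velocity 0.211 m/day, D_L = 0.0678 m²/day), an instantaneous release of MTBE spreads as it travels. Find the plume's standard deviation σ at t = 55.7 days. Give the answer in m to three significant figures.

Dispersive spreading gives a Gaussian with σ² = 2Dt; advection only shifts the center.
σ = √(2 × 0.0678 × 55.7) = 2.75 m.

2.75 m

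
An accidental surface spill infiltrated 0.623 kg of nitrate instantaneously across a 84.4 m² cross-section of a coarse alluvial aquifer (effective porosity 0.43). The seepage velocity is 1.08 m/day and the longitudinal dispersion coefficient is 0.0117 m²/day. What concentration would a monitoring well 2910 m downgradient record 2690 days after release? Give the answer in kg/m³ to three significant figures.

For an instantaneous plane source, C(x,t) = M/(n_e·A·√(4πDt)) · exp(−(x−vt)²/(4Dt)), with n_e·A the pore (flow) area.
Plume center vt = 1.08 × 2690 = 2905.2 m, so the well at 2910 m is 4.8 m downgradient of the peak.
√(4πDt) = 19.89 m, giving peak height M/(n_e·A·√(4πDt)) = 0.623/(0.43 × 84.4 × 19.89) = 0.0008631 kg/m³.
(x−vt)²/(4Dt) = (4.8)²/(4 × 0.0117 × 2690) = 0.1830; exp(−0.1830) = 0.8328.
C = 0.0008631 × 0.8328 = 0.000719 kg/m³.

0.000719 kg/m³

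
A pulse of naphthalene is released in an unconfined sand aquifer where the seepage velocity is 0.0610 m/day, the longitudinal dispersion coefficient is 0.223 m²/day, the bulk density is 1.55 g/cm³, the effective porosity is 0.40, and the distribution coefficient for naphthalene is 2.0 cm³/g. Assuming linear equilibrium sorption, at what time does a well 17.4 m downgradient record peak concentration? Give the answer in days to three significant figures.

Retardation factor R = 1 + ρ_b·K_d/n = 1 + 1.55 × 2.0/0.40 = 8.750.
Sorption retards both mechanisms: v_R = v/R = 0.006971 m/day, D_R = D/R = 0.02549 m²/day.
Peak time from v_R²t² + 2D_R t − x² = 0: t = (√(D_R² + v_R²x²) − D_R)/v_R².
√(D_R² + v_R²x²) = √(0.02549² + 0.006971² × 17.4²) = 0.1239; v_R² = 4.859e-05.
t = (0.1239 − 0.02549)/4.859e-05 = 2030 days.

2030 days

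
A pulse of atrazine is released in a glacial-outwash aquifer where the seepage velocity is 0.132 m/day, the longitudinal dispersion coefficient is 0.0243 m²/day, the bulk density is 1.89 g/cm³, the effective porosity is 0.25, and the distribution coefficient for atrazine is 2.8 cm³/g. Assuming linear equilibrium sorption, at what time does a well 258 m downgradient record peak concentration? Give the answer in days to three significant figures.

Retardation factor R = 1 + ρ_b·K_d/n = 1 + 1.89 × 2.8/0.25 = 22.17.
Sorption retards both mechanisms: v_R = v/R = 0.005954 m/day, D_R = D/R = 0.001096 m²/day.
Peak time from v_R²t² + 2D_R t − x² = 0: t = (√(D_R² + v_R²x²) − D_R)/v_R².
√(D_R² + v_R²x²) = √(0.001096² + 0.005954² × 258²) = 1.536; v_R² = 3.545e-05.
t = (1.536 − 0.001096)/3.545e-05 = 43300 days.

43300 days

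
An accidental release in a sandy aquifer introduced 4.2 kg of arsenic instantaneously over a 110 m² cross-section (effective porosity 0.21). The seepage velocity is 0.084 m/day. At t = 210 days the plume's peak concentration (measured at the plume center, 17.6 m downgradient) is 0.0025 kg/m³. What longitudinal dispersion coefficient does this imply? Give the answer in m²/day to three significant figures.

2.00 m²/day

At the plume center C_max = M/(n_e·A·√(4πDt)), so D = M²/(4πt·(n_e·A·C_max)²).
n_e·A·C_max = 0.21 × 110 × 0.0025 = 0.05775 kg/m.
D = 4.2²/(4π × 210 × 0.05775²) = 2.00 m²/day.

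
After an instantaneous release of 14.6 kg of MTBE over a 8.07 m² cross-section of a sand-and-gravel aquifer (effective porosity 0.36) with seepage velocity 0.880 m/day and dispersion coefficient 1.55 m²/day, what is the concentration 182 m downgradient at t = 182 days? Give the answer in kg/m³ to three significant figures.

For an instantaneous plane source, C(x,t) = M/(n_e·A·√(4πDt)) · exp(−(x−vt)²/(4Dt)), with n_e·A the pore (flow) area.
Plume center vt = 0.880 × 182 = 160.16 m, so the well at 182 m is 21.84 m downgradient of the peak.
√(4πDt) = 59.54 m, giving peak height M/(n_e·A·√(4πDt)) = 14.6/(0.36 × 8.07 × 59.54) = 0.08440 kg/m³.
(x−vt)²/(4Dt) = (21.84)²/(4 × 1.55 × 182) = 0.4227; exp(−0.4227) = 0.6553.
C = 0.08440 × 0.6553 = 0.0553 kg/m³.

0.0553 kg/m³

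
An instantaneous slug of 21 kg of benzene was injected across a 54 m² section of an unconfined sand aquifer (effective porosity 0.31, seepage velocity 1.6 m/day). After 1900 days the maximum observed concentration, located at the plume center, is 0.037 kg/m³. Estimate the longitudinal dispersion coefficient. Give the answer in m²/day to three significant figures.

At the plume center C_max = M/(n_e·A·√(4πDt)), so D = M²/(4πt·(n_e·A·C_max)²).
n_e·A·C_max = 0.31 × 54 × 0.037 = 0.6194 kg/m.
D = 21²/(4π × 1900 × 0.6194²) = 0.0481 m²/day.

0.0481 m²/day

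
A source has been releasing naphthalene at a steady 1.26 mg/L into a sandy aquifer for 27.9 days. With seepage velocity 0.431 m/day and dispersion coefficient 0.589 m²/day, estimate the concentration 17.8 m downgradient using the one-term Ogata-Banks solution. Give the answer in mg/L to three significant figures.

For a continuous step input, C/C₀ ≈ ½·erfc((x−vt)/(2√(Dt))).
vt = 0.431 × 27.9 = 12.0249 m and 2√(Dt) = 2√(0.589 × 27.9) = 8.108 m.
Argument (x−vt)/(2√(Dt)) = (17.8 − 12.0249)/8.108 = 0.7123; ½·erfc(0.7123) = 0.1569.
C = 1.26 × 0.1569 = 0.198 mg/L.

0.198 mg/L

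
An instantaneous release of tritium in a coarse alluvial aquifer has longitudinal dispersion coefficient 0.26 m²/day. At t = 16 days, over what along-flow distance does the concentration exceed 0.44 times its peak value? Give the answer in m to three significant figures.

7.39 m

The plume is Gaussian with σ = √(2Dt) = √(2 × 0.26 × 16) = 2.884 m.
C/C_peak = exp(−Δx²/(2σ²)) = 0.44 ⇒ Δx = σ·√(−2 ln 0.44) = 2.884 × 1.281 = 3.694 m.
Width = 2Δx = 7.39 m.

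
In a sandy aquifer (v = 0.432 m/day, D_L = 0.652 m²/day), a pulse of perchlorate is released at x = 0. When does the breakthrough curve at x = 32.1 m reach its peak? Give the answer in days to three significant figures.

70.9 days

For the 1D instantaneous-source solution, setting ∂C/∂t = 0 at fixed x gives v²t² + 2Dt − x² = 0, so t = (√(D² + v²x²) − D)/v².
√(D² + v²x²) = √(0.652² + 0.432² × 32.1²) = 13.88; v² = 0.186624.
t = (13.88 − 0.652)/0.186624 = 70.9 days (vs. the pure-advection estimate x/v = 74.3 d).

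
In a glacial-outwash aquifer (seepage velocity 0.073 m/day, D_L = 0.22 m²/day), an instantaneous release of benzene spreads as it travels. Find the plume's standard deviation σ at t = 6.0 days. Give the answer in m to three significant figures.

1.62 m

Dispersive spreading gives a Gaussian with σ² = 2Dt; advection only shifts the center.
σ = √(2 × 0.22 × 6.0) = 1.62 m.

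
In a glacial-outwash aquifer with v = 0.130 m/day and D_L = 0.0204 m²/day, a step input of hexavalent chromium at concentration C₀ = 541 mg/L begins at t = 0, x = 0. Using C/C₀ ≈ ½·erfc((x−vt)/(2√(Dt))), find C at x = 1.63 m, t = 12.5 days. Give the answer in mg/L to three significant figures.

269 mg/L

For a continuous step input, C/C₀ ≈ ½·erfc((x−vt)/(2√(Dt))).
vt = 0.130 × 12.5 = 1.625 m and 2√(Dt) = 2√(0.0204 × 12.5) = 1.010 m.
Argument (x−vt)/(2√(Dt)) = (1.63 − 1.625)/1.010 = 0.004950; ½·erfc(0.004950) = 0.4972.
C = 541 × 0.4972 = 269 mg/L.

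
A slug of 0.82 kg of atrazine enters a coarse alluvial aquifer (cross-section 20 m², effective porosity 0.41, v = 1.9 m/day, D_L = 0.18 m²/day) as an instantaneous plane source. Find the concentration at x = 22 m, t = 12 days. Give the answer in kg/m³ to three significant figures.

For an instantaneous plane source, C(x,t) = M/(n_e·A·√(4πDt)) · exp(−(x−vt)²/(4Dt)), with n_e·A the pore (flow) area.
Plume center vt = 1.9 × 12 = 22.8 m, so the well at 22 m is 0.8 m upgradient of the peak.
√(4πDt) = 5.210 m, giving peak height M/(n_e·A·√(4πDt)) = 0.82/(0.41 × 20 × 5.210) = 0.01919 kg/m³.
(x−vt)²/(4Dt) = (-0.8)²/(4 × 0.18 × 12) = 0.07407; exp(−0.07407) = 0.9286.
C = 0.01919 × 0.9286 = 0.0178 kg/m³.

0.0178 kg/m³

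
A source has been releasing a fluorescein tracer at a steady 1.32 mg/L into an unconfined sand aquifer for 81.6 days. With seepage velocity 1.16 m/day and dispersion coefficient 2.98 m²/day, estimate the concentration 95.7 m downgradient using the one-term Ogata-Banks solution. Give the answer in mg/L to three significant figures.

For a continuous step input, C/C₀ ≈ ½·erfc((x−vt)/(2√(Dt))).
vt = 1.16 × 81.6 = 94.656 m and 2√(Dt) = 2√(2.98 × 81.6) = 31.19 m.
Argument (x−vt)/(2√(Dt)) = (95.7 − 94.656)/31.19 = 0.03347; ½·erfc(0.03347) = 0.4811.
C = 1.32 × 0.4811 = 0.635 mg/L.

0.635 mg/L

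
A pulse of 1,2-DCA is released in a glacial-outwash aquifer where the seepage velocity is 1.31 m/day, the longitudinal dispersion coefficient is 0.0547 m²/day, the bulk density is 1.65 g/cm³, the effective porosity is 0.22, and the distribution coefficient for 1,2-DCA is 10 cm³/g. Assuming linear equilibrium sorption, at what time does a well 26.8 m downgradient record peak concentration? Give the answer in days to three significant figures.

1550 days

Retardation factor R = 1 + ρ_b·K_d/n = 1 + 1.65 × 10/0.22 = 76.00.
Sorption retards both mechanisms: v_R = v/R = 0.01724 m/day, D_R = D/R = 0.0007197 m²/day.
Peak time from v_R²t² + 2D_R t − x² = 0: t = (√(D_R² + v_R²x²) − D_R)/v_R².
√(D_R² + v_R²x²) = √(0.0007197² + 0.01724² × 26.8²) = 0.4620; v_R² = 0.0002972.
t = (0.4620 − 0.0007197)/0.0002972 = 1550 days.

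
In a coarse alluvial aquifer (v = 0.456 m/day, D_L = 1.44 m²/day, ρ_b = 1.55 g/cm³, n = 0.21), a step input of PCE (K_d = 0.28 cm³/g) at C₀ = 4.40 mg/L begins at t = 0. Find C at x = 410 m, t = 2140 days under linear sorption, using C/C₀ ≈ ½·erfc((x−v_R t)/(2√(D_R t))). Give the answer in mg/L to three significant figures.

0.0893 mg/L

Retardation factor R = 1 + ρ_b·K_d/n = 1 + 1.55 × 0.28/0.21 = 3.067.
Sorption retards both mechanisms: v_R = v/R = 0.1487 m/day, D_R = D/R = 0.4695 m²/day.
v_R·t = 0.1487 × 2140 = 318.218 m; 2√(D_R t) = 63.39 m; argument = (410 − 318.218)/63.39 = 1.448.
C = C₀ × ½·erfc(1.448) = 4.40 × 0.02029 = 0.0893 mg/L.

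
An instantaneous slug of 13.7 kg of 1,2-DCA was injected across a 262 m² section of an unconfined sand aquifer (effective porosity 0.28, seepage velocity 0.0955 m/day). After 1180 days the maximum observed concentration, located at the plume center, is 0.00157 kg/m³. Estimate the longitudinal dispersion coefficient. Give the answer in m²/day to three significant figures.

0.954 m²/day

At the plume center C_max = M/(n_e·A·√(4πDt)), so D = M²/(4πt·(n_e·A·C_max)²).
n_e·A·C_max = 0.28 × 262 × 0.00157 = 0.1152 kg/m.
D = 13.7²/(4π × 1180 × 0.1152²) = 0.954 m²/day.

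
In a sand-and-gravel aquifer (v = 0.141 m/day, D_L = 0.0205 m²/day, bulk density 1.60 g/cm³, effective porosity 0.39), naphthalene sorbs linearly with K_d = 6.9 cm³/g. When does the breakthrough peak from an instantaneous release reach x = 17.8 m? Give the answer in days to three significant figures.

3670 days

Retardation factor R = 1 + ρ_b·K_d/n = 1 + 1.60 × 6.9/0.39 = 29.31.
Sorption retards both mechanisms: v_R = v/R = 0.004811 m/day, D_R = D/R = 0.0006994 m²/day.
Peak time from v_R²t² + 2D_R t − x² = 0: t = (√(D_R² + v_R²x²) − D_R)/v_R².
√(D_R² + v_R²x²) = √(0.0006994² + 0.004811² × 17.8²) = 0.08564; v_R² = 2.315e-05.
t = (0.08564 − 0.0006994)/2.315e-05 = 3670 days.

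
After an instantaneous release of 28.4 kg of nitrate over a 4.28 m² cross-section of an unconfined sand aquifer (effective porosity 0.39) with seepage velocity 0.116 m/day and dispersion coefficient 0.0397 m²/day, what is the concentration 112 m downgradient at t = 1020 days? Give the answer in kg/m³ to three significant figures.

For an instantaneous plane source, C(x,t) = M/(n_e·A·√(4πDt)) · exp(−(x−vt)²/(4Dt)), with n_e·A the pore (flow) area.
Plume center vt = 0.116 × 1020 = 118.32 m, so the well at 112 m is 6.32 m upgradient of the peak.
√(4πDt) = 22.56 m, giving peak height M/(n_e·A·√(4πDt)) = 28.4/(0.39 × 4.28 × 22.56) = 0.7542 kg/m³.
(x−vt)²/(4Dt) = (-6.32)²/(4 × 0.0397 × 1020) = 0.2466; exp(−0.2466) = 0.7815.
C = 0.7542 × 0.7815 = 0.589 kg/m³.

0.589 kg/m³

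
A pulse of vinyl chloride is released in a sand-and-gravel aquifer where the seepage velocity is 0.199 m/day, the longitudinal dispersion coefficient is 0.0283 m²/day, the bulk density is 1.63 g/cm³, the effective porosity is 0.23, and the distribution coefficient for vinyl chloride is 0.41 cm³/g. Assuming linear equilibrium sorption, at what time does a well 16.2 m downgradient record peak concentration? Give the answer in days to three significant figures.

315 days

Retardation factor R = 1 + ρ_b·K_d/n = 1 + 1.63 × 0.41/0.23 = 3.906.
Sorption retards both mechanisms: v_R = v/R = 0.05095 m/day, D_R = D/R = 0.007245 m²/day.
Peak time from v_R²t² + 2D_R t − x² = 0: t = (√(D_R² + v_R²x²) − D_R)/v_R².
√(D_R² + v_R²x²) = √(0.007245² + 0.05095² × 16.2²) = 0.8254; v_R² = 0.002596.
t = (0.8254 − 0.007245)/0.002596 = 315 days.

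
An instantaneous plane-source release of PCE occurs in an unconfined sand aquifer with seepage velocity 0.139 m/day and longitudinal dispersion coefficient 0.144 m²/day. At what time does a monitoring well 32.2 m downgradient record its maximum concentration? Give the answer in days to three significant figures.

224 days

For the 1D instantaneous-source solution, setting ∂C/∂t = 0 at fixed x gives v²t² + 2Dt − x² = 0, so t = (√(D² + v²x²) − D)/v².
√(D² + v²x²) = √(0.144² + 0.139² × 32.2²) = 4.478; v² = 0.019321.
t = (4.478 − 0.144)/0.019321 = 224 days (vs. the pure-advection estimate x/v = 232 d).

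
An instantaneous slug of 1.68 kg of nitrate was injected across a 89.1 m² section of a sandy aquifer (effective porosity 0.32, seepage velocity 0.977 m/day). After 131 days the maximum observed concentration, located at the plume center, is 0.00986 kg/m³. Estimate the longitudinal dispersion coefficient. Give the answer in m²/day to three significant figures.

0.0217 m²/day

At the plume center C_max = M/(n_e·A·√(4πDt)), so D = M²/(4πt·(n_e·A·C_max)²).
n_e·A·C_max = 0.32 × 89.1 × 0.00986 = 0.2811 kg/m.
D = 1.68²/(4π × 131 × 0.2811²) = 0.0217 m²/day.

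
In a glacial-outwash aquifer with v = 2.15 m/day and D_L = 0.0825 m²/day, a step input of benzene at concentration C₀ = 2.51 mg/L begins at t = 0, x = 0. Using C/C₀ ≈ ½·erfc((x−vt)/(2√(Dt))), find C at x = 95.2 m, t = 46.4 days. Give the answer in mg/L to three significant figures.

2.39 mg/L

For a continuous step input, C/C₀ ≈ ½·erfc((x−vt)/(2√(Dt))).
vt = 2.15 × 46.4 = 99.76 m and 2√(Dt) = 2√(0.0825 × 46.4) = 3.913 m.
Argument (x−vt)/(2√(Dt)) = (95.2 − 99.76)/3.913 = -1.165; ½·erfc(-1.165) = 0.9503.
C = 2.51 × 0.9503 = 2.39 mg/L.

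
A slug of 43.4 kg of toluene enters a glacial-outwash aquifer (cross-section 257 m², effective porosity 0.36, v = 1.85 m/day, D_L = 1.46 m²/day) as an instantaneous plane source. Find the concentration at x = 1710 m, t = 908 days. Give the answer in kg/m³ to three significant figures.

For an instantaneous plane source, C(x,t) = M/(n_e·A·√(4πDt)) · exp(−(x−vt)²/(4Dt)), with n_e·A the pore (flow) area.
Plume center vt = 1.85 × 908 = 1679.8 m, so the well at 1710 m is 30.2 m downgradient of the peak.
√(4πDt) = 129.1 m, giving peak height M/(n_e·A·√(4πDt)) = 43.4/(0.36 × 257 × 129.1) = 0.003634 kg/m³.
(x−vt)²/(4Dt) = (30.2)²/(4 × 1.46 × 908) = 0.1720; exp(−0.1720) = 0.8420.
C = 0.003634 × 0.8420 = 0.00306 kg/m³.

0.00306 kg/m³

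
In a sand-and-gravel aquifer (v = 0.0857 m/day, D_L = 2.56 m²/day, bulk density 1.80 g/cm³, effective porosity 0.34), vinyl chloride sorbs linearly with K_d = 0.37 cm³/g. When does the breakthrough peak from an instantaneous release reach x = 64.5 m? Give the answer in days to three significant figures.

1420 days

Retardation factor R = 1 + ρ_b·K_d/n = 1 + 1.80 × 0.37/0.34 = 2.959.
Sorption retards both mechanisms: v_R = v/R = 0.02896 m/day, D_R = D/R = 0.8652 m²/day.
Peak time from v_R²t² + 2D_R t − x² = 0: t = (√(D_R² + v_R²x²) − D_R)/v_R².
√(D_R² + v_R²x²) = √(0.8652² + 0.02896² × 64.5²) = 2.059; v_R² = 0.0008387.
t = (2.059 − 0.8652)/0.0008387 = 1420 days.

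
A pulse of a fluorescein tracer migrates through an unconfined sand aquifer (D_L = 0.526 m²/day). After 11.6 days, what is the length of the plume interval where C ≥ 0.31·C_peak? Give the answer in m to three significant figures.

The plume is Gaussian with σ = √(2Dt) = √(2 × 0.526 × 11.6) = 3.493 m.
C/C_peak = exp(−Δx²/(2σ²)) = 0.31 ⇒ Δx = σ·√(−2 ln 0.31) = 3.493 × 1.530 = 5.344 m.
Width = 2Δx = 10.7 m.

10.7 m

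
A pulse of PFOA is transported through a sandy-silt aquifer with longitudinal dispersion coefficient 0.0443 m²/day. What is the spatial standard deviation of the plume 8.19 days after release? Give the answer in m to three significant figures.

Dispersive spreading gives a Gaussian with σ² = 2Dt; advection only shifts the center.
σ = √(2 × 0.0443 × 8.19) = 0.852 m.

0.852 m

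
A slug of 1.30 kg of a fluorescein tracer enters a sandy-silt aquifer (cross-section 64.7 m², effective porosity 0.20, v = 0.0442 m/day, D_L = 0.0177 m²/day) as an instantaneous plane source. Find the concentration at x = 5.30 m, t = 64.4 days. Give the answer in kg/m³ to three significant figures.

0.00709 kg/m³

For an instantaneous plane source, C(x,t) = M/(n_e·A·√(4πDt)) · exp(−(x−vt)²/(4Dt)), with n_e·A the pore (flow) area.
Plume center vt = 0.0442 × 64.4 = 2.84648 m, so the well at 5.30 m is 2.45352 m downgradient of the peak.
√(4πDt) = 3.785 m, giving peak height M/(n_e·A·√(4πDt)) = 1.30/(0.20 × 64.7 × 3.785) = 0.02654 kg/m³.
(x−vt)²/(4Dt) = (2.45352)²/(4 × 0.0177 × 64.4) = 1.320; exp(−1.320) = 0.2671.
C = 0.02654 × 0.2671 = 0.00709 kg/m³.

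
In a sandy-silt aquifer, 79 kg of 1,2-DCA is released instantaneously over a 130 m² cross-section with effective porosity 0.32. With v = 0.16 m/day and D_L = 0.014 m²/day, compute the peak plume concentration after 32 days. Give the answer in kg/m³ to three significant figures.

The peak of an instantaneous 1D plume sits at x = vt; there the Gaussian factor is 1 and C_max = M/(n_e·A·√(4πDt)), where n_e·A is the pore area the mass is dissolved in.
√(4πDt) = √(4π × 0.014 × 32) = 2.373 m, so C_max = 79/(0.32 × 130 × 2.373) = 0.800 kg/m³.

0.800 kg/m³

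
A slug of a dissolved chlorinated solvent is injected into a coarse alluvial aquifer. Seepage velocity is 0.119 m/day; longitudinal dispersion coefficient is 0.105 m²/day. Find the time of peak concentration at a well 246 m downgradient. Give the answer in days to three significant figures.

For the 1D instantaneous-source solution, setting ∂C/∂t = 0 at fixed x gives v²t² + 2Dt − x² = 0, so t = (√(D² + v²x²) − D)/v².
√(D² + v²x²) = √(0.105² + 0.119² × 246²) = 29.27; v² = 0.014161.
t = (29.27 − 0.105)/0.014161 = 2060 days (vs. the pure-advection estimate x/v = 2070 d).

2060 days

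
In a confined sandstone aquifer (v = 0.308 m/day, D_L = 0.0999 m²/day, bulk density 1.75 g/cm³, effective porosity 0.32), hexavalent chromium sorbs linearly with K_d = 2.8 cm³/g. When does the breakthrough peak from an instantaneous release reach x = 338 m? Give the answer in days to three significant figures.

17900 days

Retardation factor R = 1 + ρ_b·K_d/n = 1 + 1.75 × 2.8/0.32 = 16.31.
Sorption retards both mechanisms: v_R = v/R = 0.01888 m/day, D_R = D/R = 0.006125 m²/day.
Peak time from v_R²t² + 2D_R t − x² = 0: t = (√(D_R² + v_R²x²) − D_R)/v_R².
√(D_R² + v_R²x²) = √(0.006125² + 0.01888² × 338²) = 6.381; v_R² = 0.0003565.
t = (6.381 − 0.006125)/0.0003565 = 17900 days.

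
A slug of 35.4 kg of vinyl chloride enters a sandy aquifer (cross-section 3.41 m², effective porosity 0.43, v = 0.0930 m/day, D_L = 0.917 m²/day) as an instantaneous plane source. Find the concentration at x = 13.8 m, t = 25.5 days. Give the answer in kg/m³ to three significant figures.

0.349 kg/m³

For an instantaneous plane source, C(x,t) = M/(n_e·A·√(4πDt)) · exp(−(x−vt)²/(4Dt)), with n_e·A the pore (flow) area.
Plume center vt = 0.0930 × 25.5 = 2.3715 m, so the well at 13.8 m is 11.4285 m downgradient of the peak.
√(4πDt) = 17.14 m, giving peak height M/(n_e·A·√(4πDt)) = 35.4/(0.43 × 3.41 × 17.14) = 1.409 kg/m³.
(x−vt)²/(4Dt) = (11.4285)²/(4 × 0.917 × 25.5) = 1.396; exp(−1.396) = 0.2476.
C = 1.409 × 0.2476 = 0.349 kg/m³.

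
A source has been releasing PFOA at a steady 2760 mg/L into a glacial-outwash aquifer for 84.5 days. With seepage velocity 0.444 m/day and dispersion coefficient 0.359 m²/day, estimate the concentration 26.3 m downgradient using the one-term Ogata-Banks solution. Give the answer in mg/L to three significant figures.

For a continuous step input, C/C₀ ≈ ½·erfc((x−vt)/(2√(Dt))).
vt = 0.444 × 84.5 = 37.518 m and 2√(Dt) = 2√(0.359 × 84.5) = 11.02 m.
Argument (x−vt)/(2√(Dt)) = (26.3 − 37.518)/11.02 = -1.018; ½·erfc(-1.018) = 0.9250.
C = 2760 × 0.9250 = 2550 mg/L.

2550 mg/L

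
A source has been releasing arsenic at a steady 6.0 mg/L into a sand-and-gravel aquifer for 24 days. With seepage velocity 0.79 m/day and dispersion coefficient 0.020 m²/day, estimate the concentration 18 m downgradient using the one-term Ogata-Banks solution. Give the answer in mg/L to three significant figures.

5.02 mg/L

For a continuous step input, C/C₀ ≈ ½·erfc((x−vt)/(2√(Dt))).
vt = 0.79 × 24 = 18.96 m and 2√(Dt) = 2√(0.020 × 24) = 1.386 m.
Argument (x−vt)/(2√(Dt)) = (18 − 18.96)/1.386 = -0.6926; ½·erfc(-0.6926) = 0.8363.
C = 6.0 × 0.8363 = 5.02 mg/L.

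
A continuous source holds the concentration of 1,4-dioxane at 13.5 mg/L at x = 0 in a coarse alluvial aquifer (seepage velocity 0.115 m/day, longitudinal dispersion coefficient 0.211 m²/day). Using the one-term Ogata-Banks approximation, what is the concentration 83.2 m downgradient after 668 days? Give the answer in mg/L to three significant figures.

For a continuous step input, C/C₀ ≈ ½·erfc((x−vt)/(2√(Dt))).
vt = 0.115 × 668 = 76.82 m and 2√(Dt) = 2√(0.211 × 668) = 23.74 m.
Argument (x−vt)/(2√(Dt)) = (83.2 − 76.82)/23.74 = 0.2687; ½·erfc(0.2687) = 0.3520.
C = 13.5 × 0.3520 = 4.75 mg/L.

4.75 mg/L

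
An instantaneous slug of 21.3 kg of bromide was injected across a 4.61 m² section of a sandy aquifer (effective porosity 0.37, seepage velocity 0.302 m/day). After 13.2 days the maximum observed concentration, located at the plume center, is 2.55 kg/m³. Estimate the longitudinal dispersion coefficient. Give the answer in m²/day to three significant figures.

0.145 m²/day

At the plume center C_max = M/(n_e·A·√(4πDt)), so D = M²/(4πt·(n_e·A·C_max)²).
n_e·A·C_max = 0.37 × 4.61 × 2.55 = 4.350 kg/m.
D = 21.3²/(4π × 13.2 × 4.350²) = 0.145 m²/day.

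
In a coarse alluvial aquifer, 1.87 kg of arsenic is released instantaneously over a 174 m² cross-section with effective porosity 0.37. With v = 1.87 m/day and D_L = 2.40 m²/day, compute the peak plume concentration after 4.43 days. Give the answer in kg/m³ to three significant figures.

0.00251 kg/m³

The peak of an instantaneous 1D plume sits at x = vt; there the Gaussian factor is 1 and C_max = M/(n_e·A·√(4πDt)), where n_e·A is the pore area the mass is dissolved in.
√(4πDt) = √(4π × 2.40 × 4.43) = 11.56 m, so C_max = 1.87/(0.37 × 174 × 11.56) = 0.00251 kg/m³.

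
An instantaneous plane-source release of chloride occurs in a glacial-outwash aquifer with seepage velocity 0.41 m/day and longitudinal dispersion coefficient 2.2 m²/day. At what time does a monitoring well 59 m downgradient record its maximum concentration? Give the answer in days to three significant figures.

For the 1D instantaneous-source solution, setting ∂C/∂t = 0 at fixed x gives v²t² + 2Dt − x² = 0, so t = (√(D² + v²x²) − D)/v².
√(D² + v²x²) = √(2.2² + 0.41² × 59²) = 24.29; v² = 0.1681.
t = (24.29 − 2.2)/0.1681 = 131 days (vs. the pure-advection estimate x/v = 144 d).

131 days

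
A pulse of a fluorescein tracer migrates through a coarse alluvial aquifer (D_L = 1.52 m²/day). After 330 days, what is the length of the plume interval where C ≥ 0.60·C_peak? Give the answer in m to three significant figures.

The plume is Gaussian with σ = √(2Dt) = √(2 × 1.52 × 330) = 31.67 m.
C/C_peak = exp(−Δx²/(2σ²)) = 0.60 ⇒ Δx = σ·√(−2 ln 0.60) = 31.67 × 1.011 = 32.02 m.
Width = 2Δx = 64.0 m.

64.0 m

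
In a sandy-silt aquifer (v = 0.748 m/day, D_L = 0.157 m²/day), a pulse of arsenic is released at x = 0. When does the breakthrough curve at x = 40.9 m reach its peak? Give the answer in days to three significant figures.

54.4 days

For the 1D instantaneous-source solution, setting ∂C/∂t = 0 at fixed x gives v²t² + 2Dt − x² = 0, so t = (√(D² + v²x²) − D)/v².
√(D² + v²x²) = √(0.157² + 0.748² × 40.9²) = 30.59; v² = 0.559504.
t = (30.59 − 0.157)/0.559504 = 54.4 days (vs. the pure-advection estimate x/v = 54.7 d).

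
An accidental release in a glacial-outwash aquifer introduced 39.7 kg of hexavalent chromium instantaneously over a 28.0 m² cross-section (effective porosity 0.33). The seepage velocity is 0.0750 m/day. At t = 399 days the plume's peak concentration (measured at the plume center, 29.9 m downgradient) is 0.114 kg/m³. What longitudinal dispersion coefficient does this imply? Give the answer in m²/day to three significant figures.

0.283 m²/day

At the plume center C_max = M/(n_e·A·√(4πDt)), so D = M²/(4πt·(n_e·A·C_max)²).
n_e·A·C_max = 0.33 × 28.0 × 0.114 = 1.053 kg/m.
D = 39.7²/(4π × 399 × 1.053²) = 0.283 m²/day.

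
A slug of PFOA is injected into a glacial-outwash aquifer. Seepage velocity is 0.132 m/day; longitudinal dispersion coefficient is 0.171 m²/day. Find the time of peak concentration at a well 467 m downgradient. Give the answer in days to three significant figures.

3530 days

For the 1D instantaneous-source solution, setting ∂C/∂t = 0 at fixed x gives v²t² + 2Dt − x² = 0, so t = (√(D² + v²x²) − D)/v².
√(D² + v²x²) = √(0.171² + 0.132² × 467²) = 61.64; v² = 0.017424.
t = (61.64 − 0.171)/0.017424 = 3530 days (vs. the pure-advection estimate x/v = 3540 d).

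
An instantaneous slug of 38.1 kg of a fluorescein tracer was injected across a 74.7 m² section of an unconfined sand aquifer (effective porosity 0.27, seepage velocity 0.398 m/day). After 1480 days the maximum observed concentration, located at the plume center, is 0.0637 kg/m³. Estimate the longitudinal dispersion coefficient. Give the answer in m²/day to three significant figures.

At the plume center C_max = M/(n_e·A·√(4πDt)), so D = M²/(4πt·(n_e·A·C_max)²).
n_e·A·C_max = 0.27 × 74.7 × 0.0637 = 1.285 kg/m.
D = 38.1²/(4π × 1480 × 1.285²) = 0.0473 m²/day.

0.0473 m²/day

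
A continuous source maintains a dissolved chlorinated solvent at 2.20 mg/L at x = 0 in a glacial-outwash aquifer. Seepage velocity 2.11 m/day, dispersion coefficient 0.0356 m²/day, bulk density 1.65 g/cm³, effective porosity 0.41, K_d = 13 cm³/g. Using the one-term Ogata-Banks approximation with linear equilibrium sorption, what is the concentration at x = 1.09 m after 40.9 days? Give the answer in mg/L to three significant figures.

Retardation factor R = 1 + ρ_b·K_d/n = 1 + 1.65 × 13/0.41 = 53.32.
Sorption retards both mechanisms: v_R = v/R = 0.03957 m/day, D_R = D/R = 0.0006677 m²/day.
v_R·t = 0.03957 × 40.9 = 1.618413 m; 2√(D_R t) = 0.3305 m; argument = (1.09 − 1.618413)/0.3305 = -1.599.
C = C₀ × ½·erfc(-1.599) = 2.20 × 0.9881 = 2.17 mg/L.

2.17 mg/L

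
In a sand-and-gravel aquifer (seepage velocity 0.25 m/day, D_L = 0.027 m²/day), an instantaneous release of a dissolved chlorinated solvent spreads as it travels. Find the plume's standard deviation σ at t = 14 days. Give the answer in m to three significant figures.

0.869 m

Dispersive spreading gives a Gaussian with σ² = 2Dt; advection only shifts the center.
σ = √(2 × 0.027 × 14) = 0.869 m.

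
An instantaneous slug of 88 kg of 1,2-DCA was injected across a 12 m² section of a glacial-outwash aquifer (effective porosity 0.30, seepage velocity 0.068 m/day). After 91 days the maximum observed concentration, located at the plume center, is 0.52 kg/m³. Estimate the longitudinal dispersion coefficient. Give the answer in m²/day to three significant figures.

1.93 m²/day

At the plume center C_max = M/(n_e·A·√(4πDt)), so D = M²/(4πt·(n_e·A·C_max)²).
n_e·A·C_max = 0.30 × 12 × 0.52 = 1.872 kg/m.
D = 88²/(4π × 91 × 1.872²) = 1.93 m²/day.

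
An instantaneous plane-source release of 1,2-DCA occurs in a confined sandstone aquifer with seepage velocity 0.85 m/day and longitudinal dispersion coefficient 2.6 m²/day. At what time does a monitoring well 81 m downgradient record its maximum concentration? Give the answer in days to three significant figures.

91.8 days

For the 1D instantaneous-source solution, setting ∂C/∂t = 0 at fixed x gives v²t² + 2Dt − x² = 0, so t = (√(D² + v²x²) − D)/v².
√(D² + v²x²) = √(2.6² + 0.85² × 81²) = 68.90; v² = 0.7225.
t = (68.90 − 2.6)/0.7225 = 91.8 days (vs. the pure-advection estimate x/v = 95.3 d).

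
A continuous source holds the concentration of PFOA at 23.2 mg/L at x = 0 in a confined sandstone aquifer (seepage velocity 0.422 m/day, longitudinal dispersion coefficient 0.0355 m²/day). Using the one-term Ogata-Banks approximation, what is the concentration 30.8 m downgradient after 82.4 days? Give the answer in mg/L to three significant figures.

22.0 mg/L

For a continuous step input, C/C₀ ≈ ½·erfc((x−vt)/(2√(Dt))).
vt = 0.422 × 82.4 = 34.7728 m and 2√(Dt) = 2√(0.0355 × 82.4) = 3.421 m.
Argument (x−vt)/(2√(Dt)) = (30.8 − 34.7728)/3.421 = -1.161; ½·erfc(-1.161) = 0.9497.
C = 23.2 × 0.9497 = 22.0 mg/L.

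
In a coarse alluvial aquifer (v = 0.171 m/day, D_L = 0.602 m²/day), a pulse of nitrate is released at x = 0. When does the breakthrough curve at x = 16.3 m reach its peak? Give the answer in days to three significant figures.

76.9 days

For the 1D instantaneous-source solution, setting ∂C/∂t = 0 at fixed x gives v²t² + 2Dt − x² = 0, so t = (√(D² + v²x²) − D)/v².
√(D² + v²x²) = √(0.602² + 0.171² × 16.3²) = 2.852; v² = 0.029241.
t = (2.852 − 0.602)/0.029241 = 76.9 days (vs. the pure-advection estimate x/v = 95.3 d).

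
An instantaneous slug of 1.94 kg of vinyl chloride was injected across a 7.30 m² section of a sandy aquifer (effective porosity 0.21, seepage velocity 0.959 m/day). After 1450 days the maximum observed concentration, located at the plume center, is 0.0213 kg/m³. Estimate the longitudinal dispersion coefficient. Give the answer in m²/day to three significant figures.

0.194 m²/day

At the plume center C_max = M/(n_e·A·√(4πDt)), so D = M²/(4πt·(n_e·A·C_max)²).
n_e·A·C_max = 0.21 × 7.30 × 0.0213 = 0.03265 kg/m.
D = 1.94²/(4π × 1450 × 0.03265²) = 0.194 m²/day.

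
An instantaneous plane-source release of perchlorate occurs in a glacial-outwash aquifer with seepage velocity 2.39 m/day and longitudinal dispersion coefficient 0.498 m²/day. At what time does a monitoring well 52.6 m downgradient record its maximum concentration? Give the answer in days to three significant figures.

21.9 days

For the 1D instantaneous-source solution, setting ∂C/∂t = 0 at fixed x gives v²t² + 2Dt − x² = 0, so t = (√(D² + v²x²) − D)/v².
√(D² + v²x²) = √(0.498² + 2.39² × 52.6²) = 125.7; v² = 5.7121.
t = (125.7 − 0.498)/5.7121 = 21.9 days (vs. the pure-advection estimate x/v = 22.0 d).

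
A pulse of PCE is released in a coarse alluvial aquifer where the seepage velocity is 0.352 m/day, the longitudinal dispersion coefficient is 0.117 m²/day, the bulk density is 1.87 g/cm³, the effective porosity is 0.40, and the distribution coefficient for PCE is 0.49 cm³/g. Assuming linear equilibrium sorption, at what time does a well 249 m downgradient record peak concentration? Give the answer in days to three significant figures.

Retardation factor R = 1 + ρ_b·K_d/n = 1 + 1.87 × 0.49/0.40 = 3.291.
Sorption retards both mechanisms: v_R = v/R = 0.1070 m/day, D_R = D/R = 0.03555 m²/day.
Peak time from v_R²t² + 2D_R t − x² = 0: t = (√(D_R² + v_R²x²) − D_R)/v_R².
√(D_R² + v_R²x²) = √(0.03555² + 0.1070² × 249²) = 26.64; v_R² = 0.01145.
t = (26.64 − 0.03555)/0.01145 = 2320 days.

2320 days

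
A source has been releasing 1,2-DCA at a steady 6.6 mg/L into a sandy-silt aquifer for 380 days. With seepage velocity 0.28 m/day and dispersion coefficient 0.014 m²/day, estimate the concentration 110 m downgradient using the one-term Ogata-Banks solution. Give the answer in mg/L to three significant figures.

0.890 mg/L

For a continuous step input, C/C₀ ≈ ½·erfc((x−vt)/(2√(Dt))).
vt = 0.28 × 380 = 106.4 m and 2√(Dt) = 2√(0.014 × 380) = 4.613 m.
Argument (x−vt)/(2√(Dt)) = (110 − 106.4)/4.613 = 0.7804; ½·erfc(0.7804) = 0.1349.
C = 6.6 × 0.1349 = 0.890 mg/L.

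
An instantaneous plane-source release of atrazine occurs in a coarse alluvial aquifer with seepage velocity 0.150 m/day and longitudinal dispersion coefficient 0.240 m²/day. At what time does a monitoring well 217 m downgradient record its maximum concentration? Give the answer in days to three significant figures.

For the 1D instantaneous-source solution, setting ∂C/∂t = 0 at fixed x gives v²t² + 2Dt − x² = 0, so t = (√(D² + v²x²) − D)/v².
√(D² + v²x²) = √(0.240² + 0.150² × 217²) = 32.55; v² = 0.0225.
t = (32.55 − 0.240)/0.0225 = 1440 days (vs. the pure-advection estimate x/v = 1450 d).

1440 days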